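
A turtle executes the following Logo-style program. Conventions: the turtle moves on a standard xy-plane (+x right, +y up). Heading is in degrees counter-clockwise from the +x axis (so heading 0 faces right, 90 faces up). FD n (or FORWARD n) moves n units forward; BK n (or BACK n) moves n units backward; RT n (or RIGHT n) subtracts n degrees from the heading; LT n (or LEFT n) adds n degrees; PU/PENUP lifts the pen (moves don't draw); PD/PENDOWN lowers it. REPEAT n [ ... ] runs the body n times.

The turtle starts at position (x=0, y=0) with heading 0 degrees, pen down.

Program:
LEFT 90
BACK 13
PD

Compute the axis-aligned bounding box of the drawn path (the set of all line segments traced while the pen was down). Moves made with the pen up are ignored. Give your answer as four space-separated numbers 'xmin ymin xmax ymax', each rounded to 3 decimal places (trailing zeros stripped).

Answer: 0 -13 0 0

Derivation:
Executing turtle program step by step:
Start: pos=(0,0), heading=0, pen down
LT 90: heading 0 -> 90
BK 13: (0,0) -> (0,-13) [heading=90, draw]
PD: pen down
Final: pos=(0,-13), heading=90, 1 segment(s) drawn

Segment endpoints: x in {0, 0}, y in {-13, 0}
xmin=0, ymin=-13, xmax=0, ymax=0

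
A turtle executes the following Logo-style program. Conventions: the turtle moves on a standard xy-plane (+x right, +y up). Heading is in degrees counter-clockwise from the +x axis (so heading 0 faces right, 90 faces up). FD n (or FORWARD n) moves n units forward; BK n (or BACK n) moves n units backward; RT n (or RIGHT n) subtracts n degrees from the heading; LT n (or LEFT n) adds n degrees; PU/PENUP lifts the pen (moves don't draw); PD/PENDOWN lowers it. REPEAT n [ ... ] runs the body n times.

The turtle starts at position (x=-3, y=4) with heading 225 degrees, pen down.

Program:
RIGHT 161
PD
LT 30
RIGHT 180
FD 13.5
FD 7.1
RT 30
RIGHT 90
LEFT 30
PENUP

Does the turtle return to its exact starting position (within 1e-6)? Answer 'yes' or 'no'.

Executing turtle program step by step:
Start: pos=(-3,4), heading=225, pen down
RT 161: heading 225 -> 64
PD: pen down
LT 30: heading 64 -> 94
RT 180: heading 94 -> 274
FD 13.5: (-3,4) -> (-2.058,-9.467) [heading=274, draw]
FD 7.1: (-2.058,-9.467) -> (-1.563,-16.55) [heading=274, draw]
RT 30: heading 274 -> 244
RT 90: heading 244 -> 154
LT 30: heading 154 -> 184
PU: pen up
Final: pos=(-1.563,-16.55), heading=184, 2 segment(s) drawn

Start position: (-3, 4)
Final position: (-1.563, -16.55)
Distance = 20.6; >= 1e-6 -> NOT closed

Answer: no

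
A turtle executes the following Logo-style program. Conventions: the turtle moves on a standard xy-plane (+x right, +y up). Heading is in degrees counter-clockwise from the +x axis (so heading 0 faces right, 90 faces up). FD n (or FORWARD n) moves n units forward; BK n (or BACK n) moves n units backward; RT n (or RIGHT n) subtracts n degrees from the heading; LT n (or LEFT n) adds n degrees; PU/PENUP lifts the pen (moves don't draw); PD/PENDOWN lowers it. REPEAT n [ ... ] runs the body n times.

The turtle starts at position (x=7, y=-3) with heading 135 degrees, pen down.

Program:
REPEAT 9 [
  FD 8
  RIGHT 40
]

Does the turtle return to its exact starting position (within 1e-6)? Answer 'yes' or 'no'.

Executing turtle program step by step:
Start: pos=(7,-3), heading=135, pen down
REPEAT 9 [
  -- iteration 1/9 --
  FD 8: (7,-3) -> (1.343,2.657) [heading=135, draw]
  RT 40: heading 135 -> 95
  -- iteration 2/9 --
  FD 8: (1.343,2.657) -> (0.646,10.626) [heading=95, draw]
  RT 40: heading 95 -> 55
  -- iteration 3/9 --
  FD 8: (0.646,10.626) -> (5.235,17.18) [heading=55, draw]
  RT 40: heading 55 -> 15
  -- iteration 4/9 --
  FD 8: (5.235,17.18) -> (12.962,19.25) [heading=15, draw]
  RT 40: heading 15 -> 335
  -- iteration 5/9 --
  FD 8: (12.962,19.25) -> (20.212,15.869) [heading=335, draw]
  RT 40: heading 335 -> 295
  -- iteration 6/9 --
  FD 8: (20.212,15.869) -> (23.593,8.619) [heading=295, draw]
  RT 40: heading 295 -> 255
  -- iteration 7/9 --
  FD 8: (23.593,8.619) -> (21.523,0.891) [heading=255, draw]
  RT 40: heading 255 -> 215
  -- iteration 8/9 --
  FD 8: (21.523,0.891) -> (14.97,-3.697) [heading=215, draw]
  RT 40: heading 215 -> 175
  -- iteration 9/9 --
  FD 8: (14.97,-3.697) -> (7,-3) [heading=175, draw]
  RT 40: heading 175 -> 135
]
Final: pos=(7,-3), heading=135, 9 segment(s) drawn

Start position: (7, -3)
Final position: (7, -3)
Distance = 0; < 1e-6 -> CLOSED

Answer: yes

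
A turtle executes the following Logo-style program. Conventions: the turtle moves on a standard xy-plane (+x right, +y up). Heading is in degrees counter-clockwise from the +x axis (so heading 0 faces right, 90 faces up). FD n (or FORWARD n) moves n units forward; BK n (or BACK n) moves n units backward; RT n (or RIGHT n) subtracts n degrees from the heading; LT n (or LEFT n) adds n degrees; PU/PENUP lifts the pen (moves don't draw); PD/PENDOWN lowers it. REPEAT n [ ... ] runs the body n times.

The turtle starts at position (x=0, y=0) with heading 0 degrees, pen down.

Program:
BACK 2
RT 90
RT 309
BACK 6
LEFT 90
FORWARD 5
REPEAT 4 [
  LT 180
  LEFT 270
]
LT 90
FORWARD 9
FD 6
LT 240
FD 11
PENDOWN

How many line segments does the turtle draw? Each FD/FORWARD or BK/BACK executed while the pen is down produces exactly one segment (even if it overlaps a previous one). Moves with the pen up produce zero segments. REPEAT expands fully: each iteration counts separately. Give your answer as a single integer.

Executing turtle program step by step:
Start: pos=(0,0), heading=0, pen down
BK 2: (0,0) -> (-2,0) [heading=0, draw]
RT 90: heading 0 -> 270
RT 309: heading 270 -> 321
BK 6: (-2,0) -> (-6.663,3.776) [heading=321, draw]
LT 90: heading 321 -> 51
FD 5: (-6.663,3.776) -> (-3.516,7.662) [heading=51, draw]
REPEAT 4 [
  -- iteration 1/4 --
  LT 180: heading 51 -> 231
  LT 270: heading 231 -> 141
  -- iteration 2/4 --
  LT 180: heading 141 -> 321
  LT 270: heading 321 -> 231
  -- iteration 3/4 --
  LT 180: heading 231 -> 51
  LT 270: heading 51 -> 321
  -- iteration 4/4 --
  LT 180: heading 321 -> 141
  LT 270: heading 141 -> 51
]
LT 90: heading 51 -> 141
FD 9: (-3.516,7.662) -> (-10.511,13.326) [heading=141, draw]
FD 6: (-10.511,13.326) -> (-15.173,17.101) [heading=141, draw]
LT 240: heading 141 -> 21
FD 11: (-15.173,17.101) -> (-4.904,21.044) [heading=21, draw]
PD: pen down
Final: pos=(-4.904,21.044), heading=21, 6 segment(s) drawn
Segments drawn: 6

Answer: 6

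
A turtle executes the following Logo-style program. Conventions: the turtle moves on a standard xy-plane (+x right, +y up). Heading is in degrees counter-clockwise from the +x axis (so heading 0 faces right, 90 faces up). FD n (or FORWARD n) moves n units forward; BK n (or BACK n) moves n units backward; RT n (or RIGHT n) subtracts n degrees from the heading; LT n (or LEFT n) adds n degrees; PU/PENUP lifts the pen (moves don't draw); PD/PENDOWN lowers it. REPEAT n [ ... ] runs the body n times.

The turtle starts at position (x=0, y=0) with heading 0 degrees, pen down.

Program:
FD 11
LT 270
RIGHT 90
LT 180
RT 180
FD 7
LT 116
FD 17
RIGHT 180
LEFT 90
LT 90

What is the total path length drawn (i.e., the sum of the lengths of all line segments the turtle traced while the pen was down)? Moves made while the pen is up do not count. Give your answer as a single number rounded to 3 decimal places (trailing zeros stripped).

Answer: 35

Derivation:
Executing turtle program step by step:
Start: pos=(0,0), heading=0, pen down
FD 11: (0,0) -> (11,0) [heading=0, draw]
LT 270: heading 0 -> 270
RT 90: heading 270 -> 180
LT 180: heading 180 -> 0
RT 180: heading 0 -> 180
FD 7: (11,0) -> (4,0) [heading=180, draw]
LT 116: heading 180 -> 296
FD 17: (4,0) -> (11.452,-15.279) [heading=296, draw]
RT 180: heading 296 -> 116
LT 90: heading 116 -> 206
LT 90: heading 206 -> 296
Final: pos=(11.452,-15.279), heading=296, 3 segment(s) drawn

Segment lengths:
  seg 1: (0,0) -> (11,0), length = 11
  seg 2: (11,0) -> (4,0), length = 7
  seg 3: (4,0) -> (11.452,-15.279), length = 17
Total = 35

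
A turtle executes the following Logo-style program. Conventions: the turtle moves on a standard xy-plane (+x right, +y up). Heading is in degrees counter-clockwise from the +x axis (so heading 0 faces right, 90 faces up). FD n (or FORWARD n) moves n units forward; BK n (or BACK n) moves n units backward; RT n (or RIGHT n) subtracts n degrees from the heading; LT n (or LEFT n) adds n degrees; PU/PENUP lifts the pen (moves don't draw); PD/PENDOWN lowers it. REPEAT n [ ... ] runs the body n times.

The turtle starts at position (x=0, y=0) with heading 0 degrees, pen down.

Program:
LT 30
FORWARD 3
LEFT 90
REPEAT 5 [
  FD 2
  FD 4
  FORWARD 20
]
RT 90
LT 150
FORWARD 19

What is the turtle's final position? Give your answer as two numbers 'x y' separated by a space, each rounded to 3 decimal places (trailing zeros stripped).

Executing turtle program step by step:
Start: pos=(0,0), heading=0, pen down
LT 30: heading 0 -> 30
FD 3: (0,0) -> (2.598,1.5) [heading=30, draw]
LT 90: heading 30 -> 120
REPEAT 5 [
  -- iteration 1/5 --
  FD 2: (2.598,1.5) -> (1.598,3.232) [heading=120, draw]
  FD 4: (1.598,3.232) -> (-0.402,6.696) [heading=120, draw]
  FD 20: (-0.402,6.696) -> (-10.402,24.017) [heading=120, draw]
  -- iteration 2/5 --
  FD 2: (-10.402,24.017) -> (-11.402,25.749) [heading=120, draw]
  FD 4: (-11.402,25.749) -> (-13.402,29.213) [heading=120, draw]
  FD 20: (-13.402,29.213) -> (-23.402,46.533) [heading=120, draw]
  -- iteration 3/5 --
  FD 2: (-23.402,46.533) -> (-24.402,48.265) [heading=120, draw]
  FD 4: (-24.402,48.265) -> (-26.402,51.729) [heading=120, draw]
  FD 20: (-26.402,51.729) -> (-36.402,69.05) [heading=120, draw]
  -- iteration 4/5 --
  FD 2: (-36.402,69.05) -> (-37.402,70.782) [heading=120, draw]
  FD 4: (-37.402,70.782) -> (-39.402,74.246) [heading=120, draw]
  FD 20: (-39.402,74.246) -> (-49.402,91.567) [heading=120, draw]
  -- iteration 5/5 --
  FD 2: (-49.402,91.567) -> (-50.402,93.299) [heading=120, draw]
  FD 4: (-50.402,93.299) -> (-52.402,96.763) [heading=120, draw]
  FD 20: (-52.402,96.763) -> (-62.402,114.083) [heading=120, draw]
]
RT 90: heading 120 -> 30
LT 150: heading 30 -> 180
FD 19: (-62.402,114.083) -> (-81.402,114.083) [heading=180, draw]
Final: pos=(-81.402,114.083), heading=180, 17 segment(s) drawn

Answer: -81.402 114.083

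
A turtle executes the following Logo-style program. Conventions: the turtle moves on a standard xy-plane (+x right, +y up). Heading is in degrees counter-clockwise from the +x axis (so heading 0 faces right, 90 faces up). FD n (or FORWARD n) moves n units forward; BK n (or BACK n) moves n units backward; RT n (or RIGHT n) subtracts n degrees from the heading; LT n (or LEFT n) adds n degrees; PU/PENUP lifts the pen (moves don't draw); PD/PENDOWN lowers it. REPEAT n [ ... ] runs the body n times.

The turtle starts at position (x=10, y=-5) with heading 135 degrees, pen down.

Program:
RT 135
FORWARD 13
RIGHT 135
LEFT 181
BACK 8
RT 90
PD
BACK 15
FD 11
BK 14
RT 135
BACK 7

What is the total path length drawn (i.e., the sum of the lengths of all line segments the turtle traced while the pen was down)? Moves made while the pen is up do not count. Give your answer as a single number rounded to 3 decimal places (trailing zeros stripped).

Executing turtle program step by step:
Start: pos=(10,-5), heading=135, pen down
RT 135: heading 135 -> 0
FD 13: (10,-5) -> (23,-5) [heading=0, draw]
RT 135: heading 0 -> 225
LT 181: heading 225 -> 46
BK 8: (23,-5) -> (17.443,-10.755) [heading=46, draw]
RT 90: heading 46 -> 316
PD: pen down
BK 15: (17.443,-10.755) -> (6.653,-0.335) [heading=316, draw]
FD 11: (6.653,-0.335) -> (14.565,-7.976) [heading=316, draw]
BK 14: (14.565,-7.976) -> (4.495,1.749) [heading=316, draw]
RT 135: heading 316 -> 181
BK 7: (4.495,1.749) -> (11.494,1.871) [heading=181, draw]
Final: pos=(11.494,1.871), heading=181, 6 segment(s) drawn

Segment lengths:
  seg 1: (10,-5) -> (23,-5), length = 13
  seg 2: (23,-5) -> (17.443,-10.755), length = 8
  seg 3: (17.443,-10.755) -> (6.653,-0.335), length = 15
  seg 4: (6.653,-0.335) -> (14.565,-7.976), length = 11
  seg 5: (14.565,-7.976) -> (4.495,1.749), length = 14
  seg 6: (4.495,1.749) -> (11.494,1.871), length = 7
Total = 68

Answer: 68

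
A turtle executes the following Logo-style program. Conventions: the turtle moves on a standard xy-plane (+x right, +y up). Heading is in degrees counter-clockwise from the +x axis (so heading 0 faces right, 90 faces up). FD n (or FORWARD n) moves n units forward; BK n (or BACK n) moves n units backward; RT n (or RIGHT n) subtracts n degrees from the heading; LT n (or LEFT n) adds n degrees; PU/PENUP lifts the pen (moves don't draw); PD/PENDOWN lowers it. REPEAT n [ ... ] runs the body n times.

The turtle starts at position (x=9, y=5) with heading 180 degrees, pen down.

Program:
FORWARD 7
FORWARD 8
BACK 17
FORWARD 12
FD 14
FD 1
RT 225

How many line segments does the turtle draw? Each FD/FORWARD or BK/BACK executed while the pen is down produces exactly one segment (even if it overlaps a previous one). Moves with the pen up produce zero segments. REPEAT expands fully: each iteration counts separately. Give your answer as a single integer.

Answer: 6

Derivation:
Executing turtle program step by step:
Start: pos=(9,5), heading=180, pen down
FD 7: (9,5) -> (2,5) [heading=180, draw]
FD 8: (2,5) -> (-6,5) [heading=180, draw]
BK 17: (-6,5) -> (11,5) [heading=180, draw]
FD 12: (11,5) -> (-1,5) [heading=180, draw]
FD 14: (-1,5) -> (-15,5) [heading=180, draw]
FD 1: (-15,5) -> (-16,5) [heading=180, draw]
RT 225: heading 180 -> 315
Final: pos=(-16,5), heading=315, 6 segment(s) drawn
Segments drawn: 6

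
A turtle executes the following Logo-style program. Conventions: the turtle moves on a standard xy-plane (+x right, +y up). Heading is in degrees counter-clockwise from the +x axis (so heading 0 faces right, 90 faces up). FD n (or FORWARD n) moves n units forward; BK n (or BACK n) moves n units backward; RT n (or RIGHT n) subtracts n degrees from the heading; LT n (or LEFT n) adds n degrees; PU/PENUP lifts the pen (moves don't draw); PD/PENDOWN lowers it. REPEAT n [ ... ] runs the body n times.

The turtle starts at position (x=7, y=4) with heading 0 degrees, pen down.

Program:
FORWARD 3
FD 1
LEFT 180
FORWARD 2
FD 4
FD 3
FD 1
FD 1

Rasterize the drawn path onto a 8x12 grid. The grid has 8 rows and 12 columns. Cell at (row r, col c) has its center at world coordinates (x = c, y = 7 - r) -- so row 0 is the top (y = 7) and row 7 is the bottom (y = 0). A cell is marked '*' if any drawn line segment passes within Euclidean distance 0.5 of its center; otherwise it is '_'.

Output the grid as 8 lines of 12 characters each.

Segment 0: (7,4) -> (10,4)
Segment 1: (10,4) -> (11,4)
Segment 2: (11,4) -> (9,4)
Segment 3: (9,4) -> (5,4)
Segment 4: (5,4) -> (2,4)
Segment 5: (2,4) -> (1,4)
Segment 6: (1,4) -> (0,4)

Answer: ____________
____________
____________
************
____________
____________
____________
____________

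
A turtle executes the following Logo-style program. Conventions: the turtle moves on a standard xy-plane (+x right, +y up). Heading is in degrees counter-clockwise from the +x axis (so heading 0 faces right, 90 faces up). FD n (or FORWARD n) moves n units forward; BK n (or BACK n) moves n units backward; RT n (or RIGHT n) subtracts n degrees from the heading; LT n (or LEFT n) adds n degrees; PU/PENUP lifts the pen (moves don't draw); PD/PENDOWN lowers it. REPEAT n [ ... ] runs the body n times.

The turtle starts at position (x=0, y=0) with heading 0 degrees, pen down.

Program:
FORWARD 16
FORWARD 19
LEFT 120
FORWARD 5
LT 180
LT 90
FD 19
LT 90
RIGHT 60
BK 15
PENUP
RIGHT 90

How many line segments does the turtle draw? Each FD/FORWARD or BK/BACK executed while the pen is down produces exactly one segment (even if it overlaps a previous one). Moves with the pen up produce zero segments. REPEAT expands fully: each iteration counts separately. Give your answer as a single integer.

Executing turtle program step by step:
Start: pos=(0,0), heading=0, pen down
FD 16: (0,0) -> (16,0) [heading=0, draw]
FD 19: (16,0) -> (35,0) [heading=0, draw]
LT 120: heading 0 -> 120
FD 5: (35,0) -> (32.5,4.33) [heading=120, draw]
LT 180: heading 120 -> 300
LT 90: heading 300 -> 30
FD 19: (32.5,4.33) -> (48.954,13.83) [heading=30, draw]
LT 90: heading 30 -> 120
RT 60: heading 120 -> 60
BK 15: (48.954,13.83) -> (41.454,0.84) [heading=60, draw]
PU: pen up
RT 90: heading 60 -> 330
Final: pos=(41.454,0.84), heading=330, 5 segment(s) drawn
Segments drawn: 5

Answer: 5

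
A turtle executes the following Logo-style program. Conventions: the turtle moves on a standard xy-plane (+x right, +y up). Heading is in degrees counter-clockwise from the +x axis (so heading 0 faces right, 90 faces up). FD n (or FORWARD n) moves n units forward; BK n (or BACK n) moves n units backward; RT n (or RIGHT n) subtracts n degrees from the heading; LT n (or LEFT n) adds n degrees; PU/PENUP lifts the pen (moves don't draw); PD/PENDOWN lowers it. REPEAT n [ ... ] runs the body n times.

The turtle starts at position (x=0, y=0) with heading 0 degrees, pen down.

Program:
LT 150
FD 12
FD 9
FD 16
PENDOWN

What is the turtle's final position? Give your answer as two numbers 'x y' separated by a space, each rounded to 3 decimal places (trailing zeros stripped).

Answer: -32.043 18.5

Derivation:
Executing turtle program step by step:
Start: pos=(0,0), heading=0, pen down
LT 150: heading 0 -> 150
FD 12: (0,0) -> (-10.392,6) [heading=150, draw]
FD 9: (-10.392,6) -> (-18.187,10.5) [heading=150, draw]
FD 16: (-18.187,10.5) -> (-32.043,18.5) [heading=150, draw]
PD: pen down
Final: pos=(-32.043,18.5), heading=150, 3 segment(s) drawn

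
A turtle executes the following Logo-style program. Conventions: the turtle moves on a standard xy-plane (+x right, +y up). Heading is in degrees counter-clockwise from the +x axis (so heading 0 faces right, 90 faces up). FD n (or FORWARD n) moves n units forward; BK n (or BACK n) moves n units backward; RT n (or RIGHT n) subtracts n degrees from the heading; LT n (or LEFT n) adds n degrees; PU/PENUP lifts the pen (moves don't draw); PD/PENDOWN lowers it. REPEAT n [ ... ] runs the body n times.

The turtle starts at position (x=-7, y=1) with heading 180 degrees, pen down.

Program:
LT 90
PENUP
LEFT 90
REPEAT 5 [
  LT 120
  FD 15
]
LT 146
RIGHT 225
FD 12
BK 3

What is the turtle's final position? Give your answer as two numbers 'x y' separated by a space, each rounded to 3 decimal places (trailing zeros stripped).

Answer: -30.51 3.93

Derivation:
Executing turtle program step by step:
Start: pos=(-7,1), heading=180, pen down
LT 90: heading 180 -> 270
PU: pen up
LT 90: heading 270 -> 0
REPEAT 5 [
  -- iteration 1/5 --
  LT 120: heading 0 -> 120
  FD 15: (-7,1) -> (-14.5,13.99) [heading=120, move]
  -- iteration 2/5 --
  LT 120: heading 120 -> 240
  FD 15: (-14.5,13.99) -> (-22,1) [heading=240, move]
  -- iteration 3/5 --
  LT 120: heading 240 -> 0
  FD 15: (-22,1) -> (-7,1) [heading=0, move]
  -- iteration 4/5 --
  LT 120: heading 0 -> 120
  FD 15: (-7,1) -> (-14.5,13.99) [heading=120, move]
  -- iteration 5/5 --
  LT 120: heading 120 -> 240
  FD 15: (-14.5,13.99) -> (-22,1) [heading=240, move]
]
LT 146: heading 240 -> 26
RT 225: heading 26 -> 161
FD 12: (-22,1) -> (-33.346,4.907) [heading=161, move]
BK 3: (-33.346,4.907) -> (-30.51,3.93) [heading=161, move]
Final: pos=(-30.51,3.93), heading=161, 0 segment(s) drawn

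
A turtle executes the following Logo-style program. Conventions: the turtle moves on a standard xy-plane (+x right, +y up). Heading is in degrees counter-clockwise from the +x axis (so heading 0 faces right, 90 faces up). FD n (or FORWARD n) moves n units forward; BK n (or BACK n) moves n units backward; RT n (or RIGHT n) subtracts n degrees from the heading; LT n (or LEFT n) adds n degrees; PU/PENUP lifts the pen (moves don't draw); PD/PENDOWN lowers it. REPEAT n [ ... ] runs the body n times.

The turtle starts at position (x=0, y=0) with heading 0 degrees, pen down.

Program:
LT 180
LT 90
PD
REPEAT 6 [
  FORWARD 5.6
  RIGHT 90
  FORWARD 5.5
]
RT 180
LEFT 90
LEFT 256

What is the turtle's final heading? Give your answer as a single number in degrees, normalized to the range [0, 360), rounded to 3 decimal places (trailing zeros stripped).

Answer: 256

Derivation:
Executing turtle program step by step:
Start: pos=(0,0), heading=0, pen down
LT 180: heading 0 -> 180
LT 90: heading 180 -> 270
PD: pen down
REPEAT 6 [
  -- iteration 1/6 --
  FD 5.6: (0,0) -> (0,-5.6) [heading=270, draw]
  RT 90: heading 270 -> 180
  FD 5.5: (0,-5.6) -> (-5.5,-5.6) [heading=180, draw]
  -- iteration 2/6 --
  FD 5.6: (-5.5,-5.6) -> (-11.1,-5.6) [heading=180, draw]
  RT 90: heading 180 -> 90
  FD 5.5: (-11.1,-5.6) -> (-11.1,-0.1) [heading=90, draw]
  -- iteration 3/6 --
  FD 5.6: (-11.1,-0.1) -> (-11.1,5.5) [heading=90, draw]
  RT 90: heading 90 -> 0
  FD 5.5: (-11.1,5.5) -> (-5.6,5.5) [heading=0, draw]
  -- iteration 4/6 --
  FD 5.6: (-5.6,5.5) -> (0,5.5) [heading=0, draw]
  RT 90: heading 0 -> 270
  FD 5.5: (0,5.5) -> (0,0) [heading=270, draw]
  -- iteration 5/6 --
  FD 5.6: (0,0) -> (0,-5.6) [heading=270, draw]
  RT 90: heading 270 -> 180
  FD 5.5: (0,-5.6) -> (-5.5,-5.6) [heading=180, draw]
  -- iteration 6/6 --
  FD 5.6: (-5.5,-5.6) -> (-11.1,-5.6) [heading=180, draw]
  RT 90: heading 180 -> 90
  FD 5.5: (-11.1,-5.6) -> (-11.1,-0.1) [heading=90, draw]
]
RT 180: heading 90 -> 270
LT 90: heading 270 -> 0
LT 256: heading 0 -> 256
Final: pos=(-11.1,-0.1), heading=256, 12 segment(s) drawn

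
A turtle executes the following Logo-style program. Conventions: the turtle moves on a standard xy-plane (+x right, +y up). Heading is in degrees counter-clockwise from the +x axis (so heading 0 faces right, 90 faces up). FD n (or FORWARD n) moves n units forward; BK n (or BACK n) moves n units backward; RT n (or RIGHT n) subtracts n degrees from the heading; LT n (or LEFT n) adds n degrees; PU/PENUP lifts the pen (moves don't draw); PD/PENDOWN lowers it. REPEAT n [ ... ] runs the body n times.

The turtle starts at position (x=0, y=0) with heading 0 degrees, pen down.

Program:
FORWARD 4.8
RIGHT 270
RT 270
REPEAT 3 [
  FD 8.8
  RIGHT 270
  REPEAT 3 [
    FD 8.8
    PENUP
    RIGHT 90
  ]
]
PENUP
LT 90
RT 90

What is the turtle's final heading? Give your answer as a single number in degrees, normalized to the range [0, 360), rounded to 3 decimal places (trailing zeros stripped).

Answer: 0

Derivation:
Executing turtle program step by step:
Start: pos=(0,0), heading=0, pen down
FD 4.8: (0,0) -> (4.8,0) [heading=0, draw]
RT 270: heading 0 -> 90
RT 270: heading 90 -> 180
REPEAT 3 [
  -- iteration 1/3 --
  FD 8.8: (4.8,0) -> (-4,0) [heading=180, draw]
  RT 270: heading 180 -> 270
  REPEAT 3 [
    -- iteration 1/3 --
    FD 8.8: (-4,0) -> (-4,-8.8) [heading=270, draw]
    PU: pen up
    RT 90: heading 270 -> 180
    -- iteration 2/3 --
    FD 8.8: (-4,-8.8) -> (-12.8,-8.8) [heading=180, move]
    PU: pen up
    RT 90: heading 180 -> 90
    -- iteration 3/3 --
    FD 8.8: (-12.8,-8.8) -> (-12.8,0) [heading=90, move]
    PU: pen up
    RT 90: heading 90 -> 0
  ]
  -- iteration 2/3 --
  FD 8.8: (-12.8,0) -> (-4,0) [heading=0, move]
  RT 270: heading 0 -> 90
  REPEAT 3 [
    -- iteration 1/3 --
    FD 8.8: (-4,0) -> (-4,8.8) [heading=90, move]
    PU: pen up
    RT 90: heading 90 -> 0
    -- iteration 2/3 --
    FD 8.8: (-4,8.8) -> (4.8,8.8) [heading=0, move]
    PU: pen up
    RT 90: heading 0 -> 270
    -- iteration 3/3 --
    FD 8.8: (4.8,8.8) -> (4.8,0) [heading=270, move]
    PU: pen up
    RT 90: heading 270 -> 180
  ]
  -- iteration 3/3 --
  FD 8.8: (4.8,0) -> (-4,0) [heading=180, move]
  RT 270: heading 180 -> 270
  REPEAT 3 [
    -- iteration 1/3 --
    FD 8.8: (-4,0) -> (-4,-8.8) [heading=270, move]
    PU: pen up
    RT 90: heading 270 -> 180
    -- iteration 2/3 --
    FD 8.8: (-4,-8.8) -> (-12.8,-8.8) [heading=180, move]
    PU: pen up
    RT 90: heading 180 -> 90
    -- iteration 3/3 --
    FD 8.8: (-12.8,-8.8) -> (-12.8,0) [heading=90, move]
    PU: pen up
    RT 90: heading 90 -> 0
  ]
]
PU: pen up
LT 90: heading 0 -> 90
RT 90: heading 90 -> 0
Final: pos=(-12.8,0), heading=0, 3 segment(s) drawn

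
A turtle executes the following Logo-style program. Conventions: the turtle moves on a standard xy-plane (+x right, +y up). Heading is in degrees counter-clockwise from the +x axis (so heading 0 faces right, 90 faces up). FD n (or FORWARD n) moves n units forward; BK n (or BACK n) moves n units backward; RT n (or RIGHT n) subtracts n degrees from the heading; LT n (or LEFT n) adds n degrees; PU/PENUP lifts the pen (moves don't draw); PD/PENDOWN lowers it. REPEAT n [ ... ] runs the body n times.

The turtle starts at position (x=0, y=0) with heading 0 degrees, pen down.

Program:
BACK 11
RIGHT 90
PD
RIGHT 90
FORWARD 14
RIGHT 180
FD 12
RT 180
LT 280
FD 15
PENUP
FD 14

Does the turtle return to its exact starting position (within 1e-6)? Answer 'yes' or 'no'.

Answer: no

Derivation:
Executing turtle program step by step:
Start: pos=(0,0), heading=0, pen down
BK 11: (0,0) -> (-11,0) [heading=0, draw]
RT 90: heading 0 -> 270
PD: pen down
RT 90: heading 270 -> 180
FD 14: (-11,0) -> (-25,0) [heading=180, draw]
RT 180: heading 180 -> 0
FD 12: (-25,0) -> (-13,0) [heading=0, draw]
RT 180: heading 0 -> 180
LT 280: heading 180 -> 100
FD 15: (-13,0) -> (-15.605,14.772) [heading=100, draw]
PU: pen up
FD 14: (-15.605,14.772) -> (-18.036,28.559) [heading=100, move]
Final: pos=(-18.036,28.559), heading=100, 4 segment(s) drawn

Start position: (0, 0)
Final position: (-18.036, 28.559)
Distance = 33.778; >= 1e-6 -> NOT closed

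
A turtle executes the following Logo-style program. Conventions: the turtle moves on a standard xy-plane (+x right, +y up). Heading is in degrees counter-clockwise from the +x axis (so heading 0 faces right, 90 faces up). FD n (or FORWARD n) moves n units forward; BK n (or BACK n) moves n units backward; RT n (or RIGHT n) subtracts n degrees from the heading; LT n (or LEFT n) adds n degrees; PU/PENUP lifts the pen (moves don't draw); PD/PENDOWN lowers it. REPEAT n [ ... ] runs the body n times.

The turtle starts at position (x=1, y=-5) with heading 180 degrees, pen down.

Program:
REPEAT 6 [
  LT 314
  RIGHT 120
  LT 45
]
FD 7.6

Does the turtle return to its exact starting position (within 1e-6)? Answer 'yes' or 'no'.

Answer: no

Derivation:
Executing turtle program step by step:
Start: pos=(1,-5), heading=180, pen down
REPEAT 6 [
  -- iteration 1/6 --
  LT 314: heading 180 -> 134
  RT 120: heading 134 -> 14
  LT 45: heading 14 -> 59
  -- iteration 2/6 --
  LT 314: heading 59 -> 13
  RT 120: heading 13 -> 253
  LT 45: heading 253 -> 298
  -- iteration 3/6 --
  LT 314: heading 298 -> 252
  RT 120: heading 252 -> 132
  LT 45: heading 132 -> 177
  -- iteration 4/6 --
  LT 314: heading 177 -> 131
  RT 120: heading 131 -> 11
  LT 45: heading 11 -> 56
  -- iteration 5/6 --
  LT 314: heading 56 -> 10
  RT 120: heading 10 -> 250
  LT 45: heading 250 -> 295
  -- iteration 6/6 --
  LT 314: heading 295 -> 249
  RT 120: heading 249 -> 129
  LT 45: heading 129 -> 174
]
FD 7.6: (1,-5) -> (-6.558,-4.206) [heading=174, draw]
Final: pos=(-6.558,-4.206), heading=174, 1 segment(s) drawn

Start position: (1, -5)
Final position: (-6.558, -4.206)
Distance = 7.6; >= 1e-6 -> NOT closed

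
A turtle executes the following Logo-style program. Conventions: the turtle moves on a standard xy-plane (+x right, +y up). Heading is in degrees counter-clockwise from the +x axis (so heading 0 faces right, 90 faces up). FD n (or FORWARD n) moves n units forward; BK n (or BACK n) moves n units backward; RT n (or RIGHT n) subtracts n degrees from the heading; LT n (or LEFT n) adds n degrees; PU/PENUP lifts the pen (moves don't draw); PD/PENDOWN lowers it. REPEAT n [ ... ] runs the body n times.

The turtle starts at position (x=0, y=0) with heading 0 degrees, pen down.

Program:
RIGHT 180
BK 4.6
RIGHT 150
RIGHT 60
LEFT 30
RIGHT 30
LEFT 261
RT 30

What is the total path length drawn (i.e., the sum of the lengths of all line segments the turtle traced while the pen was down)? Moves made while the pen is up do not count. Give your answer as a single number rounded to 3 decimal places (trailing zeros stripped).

Answer: 4.6

Derivation:
Executing turtle program step by step:
Start: pos=(0,0), heading=0, pen down
RT 180: heading 0 -> 180
BK 4.6: (0,0) -> (4.6,0) [heading=180, draw]
RT 150: heading 180 -> 30
RT 60: heading 30 -> 330
LT 30: heading 330 -> 0
RT 30: heading 0 -> 330
LT 261: heading 330 -> 231
RT 30: heading 231 -> 201
Final: pos=(4.6,0), heading=201, 1 segment(s) drawn

Segment lengths:
  seg 1: (0,0) -> (4.6,0), length = 4.6
Total = 4.6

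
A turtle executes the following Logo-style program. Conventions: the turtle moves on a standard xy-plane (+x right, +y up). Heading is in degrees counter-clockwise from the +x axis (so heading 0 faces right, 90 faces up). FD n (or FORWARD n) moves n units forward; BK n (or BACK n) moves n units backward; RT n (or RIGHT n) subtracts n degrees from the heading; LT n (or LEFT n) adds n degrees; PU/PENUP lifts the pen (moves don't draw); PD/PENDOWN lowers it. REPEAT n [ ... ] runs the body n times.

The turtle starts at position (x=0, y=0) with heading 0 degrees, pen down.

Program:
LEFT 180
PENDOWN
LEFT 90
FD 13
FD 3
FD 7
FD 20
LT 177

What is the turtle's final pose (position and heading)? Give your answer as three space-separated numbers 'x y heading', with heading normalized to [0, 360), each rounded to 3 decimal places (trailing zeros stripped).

Answer: 0 -43 87

Derivation:
Executing turtle program step by step:
Start: pos=(0,0), heading=0, pen down
LT 180: heading 0 -> 180
PD: pen down
LT 90: heading 180 -> 270
FD 13: (0,0) -> (0,-13) [heading=270, draw]
FD 3: (0,-13) -> (0,-16) [heading=270, draw]
FD 7: (0,-16) -> (0,-23) [heading=270, draw]
FD 20: (0,-23) -> (0,-43) [heading=270, draw]
LT 177: heading 270 -> 87
Final: pos=(0,-43), heading=87, 4 segment(s) drawn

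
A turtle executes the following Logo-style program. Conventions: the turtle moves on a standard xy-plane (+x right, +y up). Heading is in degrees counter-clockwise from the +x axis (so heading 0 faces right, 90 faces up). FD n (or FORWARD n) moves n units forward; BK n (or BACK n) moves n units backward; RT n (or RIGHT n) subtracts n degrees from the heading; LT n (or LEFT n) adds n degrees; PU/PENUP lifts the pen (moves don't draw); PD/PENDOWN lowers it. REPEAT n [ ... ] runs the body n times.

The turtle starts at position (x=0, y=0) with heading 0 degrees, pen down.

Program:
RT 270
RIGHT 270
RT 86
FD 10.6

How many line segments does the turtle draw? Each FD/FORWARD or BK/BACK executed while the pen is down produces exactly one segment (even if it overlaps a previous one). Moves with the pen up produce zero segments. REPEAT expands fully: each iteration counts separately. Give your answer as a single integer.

Answer: 1

Derivation:
Executing turtle program step by step:
Start: pos=(0,0), heading=0, pen down
RT 270: heading 0 -> 90
RT 270: heading 90 -> 180
RT 86: heading 180 -> 94
FD 10.6: (0,0) -> (-0.739,10.574) [heading=94, draw]
Final: pos=(-0.739,10.574), heading=94, 1 segment(s) drawn
Segments drawn: 1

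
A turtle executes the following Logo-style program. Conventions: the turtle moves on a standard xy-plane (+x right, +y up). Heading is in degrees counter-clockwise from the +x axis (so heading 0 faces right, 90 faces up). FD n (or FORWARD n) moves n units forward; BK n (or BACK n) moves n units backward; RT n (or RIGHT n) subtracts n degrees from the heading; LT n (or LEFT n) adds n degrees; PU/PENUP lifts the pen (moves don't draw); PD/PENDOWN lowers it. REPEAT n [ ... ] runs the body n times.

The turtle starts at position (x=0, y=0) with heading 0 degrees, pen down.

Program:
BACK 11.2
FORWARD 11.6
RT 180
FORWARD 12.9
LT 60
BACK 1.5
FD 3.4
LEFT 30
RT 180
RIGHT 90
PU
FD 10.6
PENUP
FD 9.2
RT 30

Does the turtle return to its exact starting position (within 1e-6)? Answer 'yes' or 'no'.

Answer: no

Derivation:
Executing turtle program step by step:
Start: pos=(0,0), heading=0, pen down
BK 11.2: (0,0) -> (-11.2,0) [heading=0, draw]
FD 11.6: (-11.2,0) -> (0.4,0) [heading=0, draw]
RT 180: heading 0 -> 180
FD 12.9: (0.4,0) -> (-12.5,0) [heading=180, draw]
LT 60: heading 180 -> 240
BK 1.5: (-12.5,0) -> (-11.75,1.299) [heading=240, draw]
FD 3.4: (-11.75,1.299) -> (-13.45,-1.645) [heading=240, draw]
LT 30: heading 240 -> 270
RT 180: heading 270 -> 90
RT 90: heading 90 -> 0
PU: pen up
FD 10.6: (-13.45,-1.645) -> (-2.85,-1.645) [heading=0, move]
PU: pen up
FD 9.2: (-2.85,-1.645) -> (6.35,-1.645) [heading=0, move]
RT 30: heading 0 -> 330
Final: pos=(6.35,-1.645), heading=330, 5 segment(s) drawn

Start position: (0, 0)
Final position: (6.35, -1.645)
Distance = 6.56; >= 1e-6 -> NOT closed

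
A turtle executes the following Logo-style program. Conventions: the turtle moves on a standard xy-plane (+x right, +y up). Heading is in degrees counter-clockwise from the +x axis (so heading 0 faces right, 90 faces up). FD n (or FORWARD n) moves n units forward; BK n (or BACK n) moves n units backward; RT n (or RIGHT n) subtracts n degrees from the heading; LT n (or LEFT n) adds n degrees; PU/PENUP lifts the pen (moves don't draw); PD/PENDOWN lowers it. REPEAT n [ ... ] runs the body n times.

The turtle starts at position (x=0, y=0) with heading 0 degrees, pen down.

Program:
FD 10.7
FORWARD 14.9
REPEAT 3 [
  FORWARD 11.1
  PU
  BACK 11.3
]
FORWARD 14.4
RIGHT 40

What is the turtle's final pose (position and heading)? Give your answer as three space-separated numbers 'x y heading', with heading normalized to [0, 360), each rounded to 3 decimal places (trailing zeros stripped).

Executing turtle program step by step:
Start: pos=(0,0), heading=0, pen down
FD 10.7: (0,0) -> (10.7,0) [heading=0, draw]
FD 14.9: (10.7,0) -> (25.6,0) [heading=0, draw]
REPEAT 3 [
  -- iteration 1/3 --
  FD 11.1: (25.6,0) -> (36.7,0) [heading=0, draw]
  PU: pen up
  BK 11.3: (36.7,0) -> (25.4,0) [heading=0, move]
  -- iteration 2/3 --
  FD 11.1: (25.4,0) -> (36.5,0) [heading=0, move]
  PU: pen up
  BK 11.3: (36.5,0) -> (25.2,0) [heading=0, move]
  -- iteration 3/3 --
  FD 11.1: (25.2,0) -> (36.3,0) [heading=0, move]
  PU: pen up
  BK 11.3: (36.3,0) -> (25,0) [heading=0, move]
]
FD 14.4: (25,0) -> (39.4,0) [heading=0, move]
RT 40: heading 0 -> 320
Final: pos=(39.4,0), heading=320, 3 segment(s) drawn

Answer: 39.4 0 320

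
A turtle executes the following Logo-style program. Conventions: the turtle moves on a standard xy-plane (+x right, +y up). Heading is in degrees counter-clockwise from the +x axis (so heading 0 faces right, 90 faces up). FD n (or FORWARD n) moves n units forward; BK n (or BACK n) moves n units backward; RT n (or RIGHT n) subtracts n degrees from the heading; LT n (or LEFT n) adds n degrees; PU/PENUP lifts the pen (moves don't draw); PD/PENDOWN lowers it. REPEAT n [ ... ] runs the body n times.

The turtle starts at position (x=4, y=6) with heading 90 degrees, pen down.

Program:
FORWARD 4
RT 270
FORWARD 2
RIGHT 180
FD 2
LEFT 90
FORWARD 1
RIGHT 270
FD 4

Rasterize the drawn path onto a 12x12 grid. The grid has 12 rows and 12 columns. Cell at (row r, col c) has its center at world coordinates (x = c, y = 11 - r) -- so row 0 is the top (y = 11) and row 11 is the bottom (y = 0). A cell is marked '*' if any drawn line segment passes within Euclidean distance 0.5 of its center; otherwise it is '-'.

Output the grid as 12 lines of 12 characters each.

Answer: *****-------
--***-------
----*-------
----*-------
----*-------
----*-------
------------
------------
------------
------------
------------
------------

Derivation:
Segment 0: (4,6) -> (4,10)
Segment 1: (4,10) -> (2,10)
Segment 2: (2,10) -> (4,10)
Segment 3: (4,10) -> (4,11)
Segment 4: (4,11) -> (0,11)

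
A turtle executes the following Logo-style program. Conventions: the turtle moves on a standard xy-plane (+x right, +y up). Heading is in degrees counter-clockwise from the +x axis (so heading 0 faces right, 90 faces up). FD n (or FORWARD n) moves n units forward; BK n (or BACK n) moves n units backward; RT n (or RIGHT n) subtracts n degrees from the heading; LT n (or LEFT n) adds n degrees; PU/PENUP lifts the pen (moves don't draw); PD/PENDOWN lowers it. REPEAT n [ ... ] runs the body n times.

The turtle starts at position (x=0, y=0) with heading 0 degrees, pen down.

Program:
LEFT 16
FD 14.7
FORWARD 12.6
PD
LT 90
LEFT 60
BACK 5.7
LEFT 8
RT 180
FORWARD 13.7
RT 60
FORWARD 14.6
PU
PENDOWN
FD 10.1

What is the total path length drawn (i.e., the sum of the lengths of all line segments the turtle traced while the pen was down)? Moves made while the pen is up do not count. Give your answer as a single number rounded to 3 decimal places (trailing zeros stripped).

Executing turtle program step by step:
Start: pos=(0,0), heading=0, pen down
LT 16: heading 0 -> 16
FD 14.7: (0,0) -> (14.131,4.052) [heading=16, draw]
FD 12.6: (14.131,4.052) -> (26.242,7.525) [heading=16, draw]
PD: pen down
LT 90: heading 16 -> 106
LT 60: heading 106 -> 166
BK 5.7: (26.242,7.525) -> (31.773,6.146) [heading=166, draw]
LT 8: heading 166 -> 174
RT 180: heading 174 -> 354
FD 13.7: (31.773,6.146) -> (45.398,4.714) [heading=354, draw]
RT 60: heading 354 -> 294
FD 14.6: (45.398,4.714) -> (51.336,-8.624) [heading=294, draw]
PU: pen up
PD: pen down
FD 10.1: (51.336,-8.624) -> (55.444,-17.851) [heading=294, draw]
Final: pos=(55.444,-17.851), heading=294, 6 segment(s) drawn

Segment lengths:
  seg 1: (0,0) -> (14.131,4.052), length = 14.7
  seg 2: (14.131,4.052) -> (26.242,7.525), length = 12.6
  seg 3: (26.242,7.525) -> (31.773,6.146), length = 5.7
  seg 4: (31.773,6.146) -> (45.398,4.714), length = 13.7
  seg 5: (45.398,4.714) -> (51.336,-8.624), length = 14.6
  seg 6: (51.336,-8.624) -> (55.444,-17.851), length = 10.1
Total = 71.4

Answer: 71.4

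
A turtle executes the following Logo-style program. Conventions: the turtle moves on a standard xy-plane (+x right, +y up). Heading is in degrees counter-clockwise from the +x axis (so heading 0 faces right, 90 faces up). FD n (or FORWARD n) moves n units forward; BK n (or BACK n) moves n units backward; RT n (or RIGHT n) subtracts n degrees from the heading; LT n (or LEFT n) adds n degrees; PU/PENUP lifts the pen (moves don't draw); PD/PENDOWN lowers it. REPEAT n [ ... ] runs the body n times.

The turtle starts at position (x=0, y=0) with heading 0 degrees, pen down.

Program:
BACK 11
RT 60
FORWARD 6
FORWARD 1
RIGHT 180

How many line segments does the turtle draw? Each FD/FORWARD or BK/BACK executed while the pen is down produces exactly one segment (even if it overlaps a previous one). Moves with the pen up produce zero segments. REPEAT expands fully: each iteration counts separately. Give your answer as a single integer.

Executing turtle program step by step:
Start: pos=(0,0), heading=0, pen down
BK 11: (0,0) -> (-11,0) [heading=0, draw]
RT 60: heading 0 -> 300
FD 6: (-11,0) -> (-8,-5.196) [heading=300, draw]
FD 1: (-8,-5.196) -> (-7.5,-6.062) [heading=300, draw]
RT 180: heading 300 -> 120
Final: pos=(-7.5,-6.062), heading=120, 3 segment(s) drawn
Segments drawn: 3

Answer: 3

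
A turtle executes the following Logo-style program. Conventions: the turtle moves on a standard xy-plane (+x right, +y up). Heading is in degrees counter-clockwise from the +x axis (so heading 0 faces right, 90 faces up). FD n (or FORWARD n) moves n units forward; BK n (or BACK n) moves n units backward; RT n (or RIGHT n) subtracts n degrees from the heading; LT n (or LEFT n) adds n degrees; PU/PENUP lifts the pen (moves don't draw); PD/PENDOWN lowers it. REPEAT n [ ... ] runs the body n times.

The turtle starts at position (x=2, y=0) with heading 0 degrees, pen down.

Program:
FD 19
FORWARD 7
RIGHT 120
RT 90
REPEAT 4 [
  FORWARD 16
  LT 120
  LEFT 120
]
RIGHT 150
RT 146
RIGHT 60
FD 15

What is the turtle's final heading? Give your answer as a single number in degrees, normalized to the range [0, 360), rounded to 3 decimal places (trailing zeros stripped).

Executing turtle program step by step:
Start: pos=(2,0), heading=0, pen down
FD 19: (2,0) -> (21,0) [heading=0, draw]
FD 7: (21,0) -> (28,0) [heading=0, draw]
RT 120: heading 0 -> 240
RT 90: heading 240 -> 150
REPEAT 4 [
  -- iteration 1/4 --
  FD 16: (28,0) -> (14.144,8) [heading=150, draw]
  LT 120: heading 150 -> 270
  LT 120: heading 270 -> 30
  -- iteration 2/4 --
  FD 16: (14.144,8) -> (28,16) [heading=30, draw]
  LT 120: heading 30 -> 150
  LT 120: heading 150 -> 270
  -- iteration 3/4 --
  FD 16: (28,16) -> (28,0) [heading=270, draw]
  LT 120: heading 270 -> 30
  LT 120: heading 30 -> 150
  -- iteration 4/4 --
  FD 16: (28,0) -> (14.144,8) [heading=150, draw]
  LT 120: heading 150 -> 270
  LT 120: heading 270 -> 30
]
RT 150: heading 30 -> 240
RT 146: heading 240 -> 94
RT 60: heading 94 -> 34
FD 15: (14.144,8) -> (26.579,16.388) [heading=34, draw]
Final: pos=(26.579,16.388), heading=34, 7 segment(s) drawn

Answer: 34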